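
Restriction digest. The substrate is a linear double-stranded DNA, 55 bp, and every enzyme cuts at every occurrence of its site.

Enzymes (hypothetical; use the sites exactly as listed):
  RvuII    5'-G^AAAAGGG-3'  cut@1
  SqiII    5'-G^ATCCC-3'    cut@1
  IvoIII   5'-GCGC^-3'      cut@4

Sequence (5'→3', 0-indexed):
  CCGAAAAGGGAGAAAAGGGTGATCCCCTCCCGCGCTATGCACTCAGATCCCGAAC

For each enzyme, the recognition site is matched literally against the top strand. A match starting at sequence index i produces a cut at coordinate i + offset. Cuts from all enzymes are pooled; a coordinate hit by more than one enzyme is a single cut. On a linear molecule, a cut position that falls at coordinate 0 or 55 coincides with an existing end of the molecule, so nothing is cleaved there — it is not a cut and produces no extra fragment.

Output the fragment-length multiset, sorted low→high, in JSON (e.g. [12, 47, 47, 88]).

[3,9,9,9,11,14]

Site scan:
  RvuII GAAAAGGG/1: at [2, 11] ⇒ [3, 12]
  SqiII GATCCC/1: at [20, 45] ⇒ [21, 46]
  IvoIII GCGC/4: at [31] ⇒ [35]

Pooled cuts: [3, 12, 21, 35, 46]

Fragment lengths:
  [0,3): 3 bp
  [3,12): 9 bp
  [12,21): 9 bp
  [21,35): 14 bp
  [35,46): 11 bp
  [46,55): 9 bp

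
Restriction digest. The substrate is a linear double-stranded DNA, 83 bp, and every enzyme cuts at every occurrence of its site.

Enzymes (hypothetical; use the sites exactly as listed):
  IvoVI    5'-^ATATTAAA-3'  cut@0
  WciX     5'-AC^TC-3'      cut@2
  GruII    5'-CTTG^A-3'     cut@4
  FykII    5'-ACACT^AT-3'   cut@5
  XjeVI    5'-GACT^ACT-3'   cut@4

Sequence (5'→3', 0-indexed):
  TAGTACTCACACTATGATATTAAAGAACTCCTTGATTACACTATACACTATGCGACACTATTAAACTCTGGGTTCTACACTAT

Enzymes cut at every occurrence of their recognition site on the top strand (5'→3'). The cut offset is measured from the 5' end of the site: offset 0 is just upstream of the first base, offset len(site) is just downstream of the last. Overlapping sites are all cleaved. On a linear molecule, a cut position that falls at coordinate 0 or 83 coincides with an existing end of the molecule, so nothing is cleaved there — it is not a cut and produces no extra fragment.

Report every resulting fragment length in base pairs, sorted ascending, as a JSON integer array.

Scan for sites:
  IvoVI (ATATTAAA, off=0): starts [16] → cuts [16]
  WciX (ACTC, off=2): starts [4, 26, 64] → cuts [6, 28, 66]
  GruII (CTTGA, off=4): starts [30] → cuts [34]
  FykII (ACACTAT, off=5): starts [8, 37, 44, 54, 76] → cuts [13, 42, 49, 59, 81]
  XjeVI (GACTACT, off=4): no sites

All cut coordinates (distinct, sorted): [6, 13, 16, 28, 34, 42, 49, 59, 66, 81]

Fragments:
  [0,6): 6 bp
  [6,13): 7 bp
  [13,16): 3 bp
  [16,28): 12 bp
  [28,34): 6 bp
  [34,42): 8 bp
  [42,49): 7 bp
  [49,59): 10 bp
  [59,66): 7 bp
  [66,81): 15 bp
  [81,83): 2 bp

[2,3,6,6,7,7,7,8,10,12,15]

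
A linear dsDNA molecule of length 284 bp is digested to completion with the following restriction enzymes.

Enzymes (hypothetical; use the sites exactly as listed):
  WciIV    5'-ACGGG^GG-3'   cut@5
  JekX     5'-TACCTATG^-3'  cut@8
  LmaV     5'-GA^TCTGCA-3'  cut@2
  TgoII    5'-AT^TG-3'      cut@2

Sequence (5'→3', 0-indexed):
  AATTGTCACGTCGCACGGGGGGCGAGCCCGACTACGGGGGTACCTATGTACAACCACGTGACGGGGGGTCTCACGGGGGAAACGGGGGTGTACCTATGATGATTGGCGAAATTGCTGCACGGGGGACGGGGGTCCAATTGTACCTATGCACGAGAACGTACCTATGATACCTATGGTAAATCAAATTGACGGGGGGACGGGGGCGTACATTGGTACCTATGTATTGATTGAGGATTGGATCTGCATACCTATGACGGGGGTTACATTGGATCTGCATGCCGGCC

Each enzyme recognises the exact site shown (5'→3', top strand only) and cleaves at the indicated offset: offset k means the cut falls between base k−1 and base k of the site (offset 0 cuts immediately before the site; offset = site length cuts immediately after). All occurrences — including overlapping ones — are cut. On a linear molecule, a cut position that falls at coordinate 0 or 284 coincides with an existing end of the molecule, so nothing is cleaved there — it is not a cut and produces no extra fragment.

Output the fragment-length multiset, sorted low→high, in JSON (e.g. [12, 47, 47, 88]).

[3,3,4,4,4,5,5,7,7,7,8,8,8,9,9,9,9,10,10,11,11,11,12,12,14,14,16,17,18,19]

Scan for sites:
  WciIV ACGGGGG/5: at [14, 33, 60, 72, 81, 118, 125, 188, 196, 253] ⇒ [19, 38, 65, 77, 86, 123, 130, 193, 201, 258]
  JekX TACCTATG/8: at [40, 90, 140, 158, 167, 213, 245] ⇒ [48, 98, 148, 166, 175, 221, 253]
  LmaV GATCTGCA/2: at [237, 268] ⇒ [239, 270]
  TgoII ATTG/2: at [1, 101, 110, 136, 184, 208, 222, 226, 233, 264] ⇒ [3, 103, 112, 138, 186, 210, 224, 228, 235, 266]

Pooled cuts: [3, 19, 38, 48, 65, 77, 86, 98, 103, 112, 123, 130, 138, 148, 166, 175, 186, 193, 201, 210, 221, 224, 228, 235, 239, 253, 258, 266, 270]

Fragment lengths:
  [0,3): 3 bp
  [3,19): 16 bp
  [19,38): 19 bp
  [38,48): 10 bp
  [48,65): 17 bp
  [65,77): 12 bp
  [77,86): 9 bp
  [86,98): 12 bp
  [98,103): 5 bp
  [103,112): 9 bp
  [112,123): 11 bp
  [123,130): 7 bp
  [130,138): 8 bp
  [138,148): 10 bp
  [148,166): 18 bp
  [166,175): 9 bp
  [175,186): 11 bp
  [186,193): 7 bp
  [193,201): 8 bp
  [201,210): 9 bp
  [210,221): 11 bp
  [221,224): 3 bp
  [224,228): 4 bp
  [228,235): 7 bp
  [235,239): 4 bp
  [239,253): 14 bp
  [253,258): 5 bp
  [258,266): 8 bp
  [266,270): 4 bp
  [270,284): 14 bp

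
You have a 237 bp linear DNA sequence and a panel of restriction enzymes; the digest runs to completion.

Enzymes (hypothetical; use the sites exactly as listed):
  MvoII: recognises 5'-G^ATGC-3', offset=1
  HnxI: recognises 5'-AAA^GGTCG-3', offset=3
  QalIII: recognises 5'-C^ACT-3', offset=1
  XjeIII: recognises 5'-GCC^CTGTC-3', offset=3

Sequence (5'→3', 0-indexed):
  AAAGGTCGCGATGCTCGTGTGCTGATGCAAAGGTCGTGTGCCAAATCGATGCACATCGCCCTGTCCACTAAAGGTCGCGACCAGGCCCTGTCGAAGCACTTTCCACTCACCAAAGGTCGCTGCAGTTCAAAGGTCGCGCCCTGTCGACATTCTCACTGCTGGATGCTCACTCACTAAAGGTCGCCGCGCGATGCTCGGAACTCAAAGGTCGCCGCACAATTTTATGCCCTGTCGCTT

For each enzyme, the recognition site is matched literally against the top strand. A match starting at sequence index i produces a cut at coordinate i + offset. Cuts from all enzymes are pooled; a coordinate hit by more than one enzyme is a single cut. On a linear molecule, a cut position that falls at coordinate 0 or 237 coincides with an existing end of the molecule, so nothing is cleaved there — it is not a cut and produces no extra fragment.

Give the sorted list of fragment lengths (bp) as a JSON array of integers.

[3,4,6,6,6,6,7,7,7,8,9,9,10,10,12,12,14,14,15,16,17,17,22]

Per-enzyme occurrences:
  MvoII (GATGC, off=1): starts [9, 23, 47, 161, 189] → cuts [10, 24, 48, 162, 190]
  HnxI (AAAGGTCG, off=3): starts [0, 28, 69, 111, 128, 175, 203] → cuts [3, 31, 72, 114, 131, 178, 206]
  QalIII (CACT, off=1): starts [65, 96, 103, 153, 167, 171] → cuts [66, 97, 104, 154, 168, 172]
  XjeIII (GCCCTGTC, off=3): starts [57, 84, 137, 225] → cuts [60, 87, 140, 228]

Pooled cuts: [3, 10, 24, 31, 48, 60, 66, 72, 87, 97, 104, 114, 131, 140, 154, 162, 168, 172, 178, 190, 206, 228]

Fragment lengths:
  [0,3): 3 bp
  [3,10): 7 bp
  [10,24): 14 bp
  [24,31): 7 bp
  [31,48): 17 bp
  [48,60): 12 bp
  [60,66): 6 bp
  [66,72): 6 bp
  [72,87): 15 bp
  [87,97): 10 bp
  [97,104): 7 bp
  [104,114): 10 bp
  [114,131): 17 bp
  [131,140): 9 bp
  [140,154): 14 bp
  [154,162): 8 bp
  [162,168): 6 bp
  [168,172): 4 bp
  [172,178): 6 bp
  [178,190): 12 bp
  [190,206): 16 bp
  [206,228): 22 bp
  [228,237): 9 bp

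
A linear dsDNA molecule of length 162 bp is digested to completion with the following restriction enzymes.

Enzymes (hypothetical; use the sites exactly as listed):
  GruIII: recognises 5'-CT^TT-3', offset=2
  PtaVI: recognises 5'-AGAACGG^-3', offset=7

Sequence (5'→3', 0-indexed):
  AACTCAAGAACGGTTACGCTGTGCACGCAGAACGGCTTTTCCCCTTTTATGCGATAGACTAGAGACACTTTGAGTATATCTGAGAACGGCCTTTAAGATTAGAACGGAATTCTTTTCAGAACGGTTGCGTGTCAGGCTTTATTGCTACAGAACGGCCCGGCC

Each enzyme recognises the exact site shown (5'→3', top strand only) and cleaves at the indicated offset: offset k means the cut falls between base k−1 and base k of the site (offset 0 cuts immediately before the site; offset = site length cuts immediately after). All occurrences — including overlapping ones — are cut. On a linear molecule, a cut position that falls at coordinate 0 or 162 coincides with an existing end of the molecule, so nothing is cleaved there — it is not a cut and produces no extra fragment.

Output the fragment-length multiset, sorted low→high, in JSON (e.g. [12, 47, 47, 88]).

[2,3,6,7,8,11,13,14,15,17,20,22,24]

Per-enzyme occurrences:
  GruIII (CTTT, off=2): starts [35, 43, 67, 90, 111, 136] → cuts [37, 45, 69, 92, 113, 138]
  PtaVI (AGAACGG, off=7): starts [6, 28, 82, 100, 117, 148] → cuts [13, 35, 89, 107, 124, 155]

All cut coordinates (distinct, sorted): [13, 35, 37, 45, 69, 89, 92, 107, 113, 124, 138, 155]

Fragment lengths:
  [0,13): 13 bp
  [13,35): 22 bp
  [35,37): 2 bp
  [37,45): 8 bp
  [45,69): 24 bp
  [69,89): 20 bp
  [89,92): 3 bp
  [92,107): 15 bp
  [107,113): 6 bp
  [113,124): 11 bp
  [124,138): 14 bp
  [138,155): 17 bp
  [155,162): 7 bp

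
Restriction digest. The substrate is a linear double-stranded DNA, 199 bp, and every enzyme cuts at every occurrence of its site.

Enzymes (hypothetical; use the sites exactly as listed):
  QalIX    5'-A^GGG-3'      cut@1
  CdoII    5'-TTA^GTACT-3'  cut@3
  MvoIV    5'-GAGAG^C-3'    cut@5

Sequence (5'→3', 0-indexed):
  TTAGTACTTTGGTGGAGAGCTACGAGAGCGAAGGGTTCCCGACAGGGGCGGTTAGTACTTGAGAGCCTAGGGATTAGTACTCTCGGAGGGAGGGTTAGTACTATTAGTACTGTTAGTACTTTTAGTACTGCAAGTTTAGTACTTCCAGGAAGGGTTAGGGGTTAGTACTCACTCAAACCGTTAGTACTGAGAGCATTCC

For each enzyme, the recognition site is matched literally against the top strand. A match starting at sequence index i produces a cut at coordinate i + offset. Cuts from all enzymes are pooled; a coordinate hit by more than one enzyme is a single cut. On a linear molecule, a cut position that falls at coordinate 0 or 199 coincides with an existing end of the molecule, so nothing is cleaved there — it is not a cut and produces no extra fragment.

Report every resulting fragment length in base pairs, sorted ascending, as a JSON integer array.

Site scan:
  QalIX (AGGG, off=1): starts [31, 43, 68, 86, 90, 150, 156] → cuts [32, 44, 69, 87, 91, 151, 157]
  CdoII (TTAGTACT, off=3): starts [0, 51, 73, 94, 103, 112, 121, 135, 161, 180] → cuts [3, 54, 76, 97, 106, 115, 124, 138, 164, 183]
  MvoIV (GAGAGC, off=5): starts [14, 23, 60, 188] → cuts [19, 28, 65, 193]

Pooled cuts: [3, 19, 28, 32, 44, 54, 65, 69, 76, 87, 91, 97, 106, 115, 124, 138, 151, 157, 164, 183, 193]

Fragments:
  [0,3): 3 bp
  [3,19): 16 bp
  [19,28): 9 bp
  [28,32): 4 bp
  [32,44): 12 bp
  [44,54): 10 bp
  [54,65): 11 bp
  [65,69): 4 bp
  [69,76): 7 bp
  [76,87): 11 bp
  [87,91): 4 bp
  [91,97): 6 bp
  [97,106): 9 bp
  [106,115): 9 bp
  [115,124): 9 bp
  [124,138): 14 bp
  [138,151): 13 bp
  [151,157): 6 bp
  [157,164): 7 bp
  [164,183): 19 bp
  [183,193): 10 bp
  [193,199): 6 bp

[3,4,4,4,6,6,6,7,7,9,9,9,9,10,10,11,11,12,13,14,16,19]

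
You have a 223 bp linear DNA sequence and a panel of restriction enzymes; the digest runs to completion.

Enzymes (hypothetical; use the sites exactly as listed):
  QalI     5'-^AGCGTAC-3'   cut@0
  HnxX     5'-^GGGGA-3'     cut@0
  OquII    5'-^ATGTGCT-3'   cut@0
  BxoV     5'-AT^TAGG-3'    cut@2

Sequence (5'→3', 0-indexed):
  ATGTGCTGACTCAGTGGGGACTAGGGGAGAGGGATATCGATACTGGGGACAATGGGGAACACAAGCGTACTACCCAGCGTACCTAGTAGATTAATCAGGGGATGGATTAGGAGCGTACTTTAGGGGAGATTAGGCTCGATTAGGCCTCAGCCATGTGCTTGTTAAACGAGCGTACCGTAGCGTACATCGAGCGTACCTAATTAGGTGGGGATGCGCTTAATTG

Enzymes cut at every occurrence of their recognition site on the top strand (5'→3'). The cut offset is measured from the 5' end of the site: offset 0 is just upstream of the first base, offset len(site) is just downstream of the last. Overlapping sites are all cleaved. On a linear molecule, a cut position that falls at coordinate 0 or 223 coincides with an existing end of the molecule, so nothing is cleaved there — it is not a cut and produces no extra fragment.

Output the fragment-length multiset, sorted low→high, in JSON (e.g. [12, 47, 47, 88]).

[4,5,8,8,9,10,10,10,10,11,11,12,12,12,15,16,17,21,22]

Site scan:
  QalI (AGCGTAC, off=0): starts [63, 75, 111, 168, 178, 189] → cuts [63, 75, 111, 168, 178, 189]
  HnxX (GGGGA, off=0): starts [15, 23, 44, 53, 97, 122, 206] → cuts [15, 23, 44, 53, 97, 122, 206]
  OquII (ATGTGCT, off=0): starts [0, 152] → cuts [152] (position 0 is a terminus of the linear molecule — no cut)
  BxoV (ATTAGG, off=2): starts [105, 128, 138, 199] → cuts [107, 130, 140, 201]

All cut coordinates (distinct, sorted): [15, 23, 44, 53, 63, 75, 97, 107, 111, 122, 130, 140, 152, 168, 178, 189, 201, 206]

Fragment lengths:
  [0,15): 15 bp
  [15,23): 8 bp
  [23,44): 21 bp
  [44,53): 9 bp
  [53,63): 10 bp
  [63,75): 12 bp
  [75,97): 22 bp
  [97,107): 10 bp
  [107,111): 4 bp
  [111,122): 11 bp
  [122,130): 8 bp
  [130,140): 10 bp
  [140,152): 12 bp
  [152,168): 16 bp
  [168,178): 10 bp
  [178,189): 11 bp
  [189,201): 12 bp
  [201,206): 5 bp
  [206,223): 17 bp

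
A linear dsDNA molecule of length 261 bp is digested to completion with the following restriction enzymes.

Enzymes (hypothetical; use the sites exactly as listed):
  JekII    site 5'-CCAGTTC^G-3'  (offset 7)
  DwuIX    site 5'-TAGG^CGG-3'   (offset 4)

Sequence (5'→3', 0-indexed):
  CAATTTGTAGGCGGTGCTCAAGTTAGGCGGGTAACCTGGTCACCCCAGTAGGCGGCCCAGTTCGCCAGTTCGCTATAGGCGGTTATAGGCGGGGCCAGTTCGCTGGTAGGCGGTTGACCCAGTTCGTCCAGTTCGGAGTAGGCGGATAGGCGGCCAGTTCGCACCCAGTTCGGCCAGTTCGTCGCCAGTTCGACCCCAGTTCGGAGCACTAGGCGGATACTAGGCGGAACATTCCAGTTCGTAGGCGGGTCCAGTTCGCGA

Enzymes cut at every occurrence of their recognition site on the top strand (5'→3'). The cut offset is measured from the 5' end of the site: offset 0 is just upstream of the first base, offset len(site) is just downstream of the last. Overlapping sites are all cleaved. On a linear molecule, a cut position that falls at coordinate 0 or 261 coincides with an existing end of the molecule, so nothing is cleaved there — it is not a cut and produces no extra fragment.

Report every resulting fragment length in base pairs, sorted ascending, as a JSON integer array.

[4,5,8,8,8,8,9,9,9,10,10,11,11,11,11,11,11,11,12,12,15,16,16,25]

Scan for sites:
  JekII (CCAGTTCG, off=7): starts [56, 64, 94, 118, 127, 153, 164, 173, 184, 195, 233, 250] → cuts [63, 71, 101, 125, 134, 160, 171, 180, 191, 202, 240, 257]
  DwuIX (TAGGCGG, off=4): starts [7, 23, 48, 75, 85, 106, 138, 146, 209, 220, 241] → cuts [11, 27, 52, 79, 89, 110, 142, 150, 213, 224, 245]

All cut coordinates (distinct, sorted): [11, 27, 52, 63, 71, 79, 89, 101, 110, 125, 134, 142, 150, 160, 171, 180, 191, 202, 213, 224, 240, 245, 257]

Fragment lengths:
  [0,11): 11 bp
  [11,27): 16 bp
  [27,52): 25 bp
  [52,63): 11 bp
  [63,71): 8 bp
  [71,79): 8 bp
  [79,89): 10 bp
  [89,101): 12 bp
  [101,110): 9 bp
  [110,125): 15 bp
  [125,134): 9 bp
  [134,142): 8 bp
  [142,150): 8 bp
  [150,160): 10 bp
  [160,171): 11 bp
  [171,180): 9 bp
  [180,191): 11 bp
  [191,202): 11 bp
  [202,213): 11 bp
  [213,224): 11 bp
  [224,240): 16 bp
  [240,245): 5 bp
  [245,257): 12 bp
  [257,261): 4 bp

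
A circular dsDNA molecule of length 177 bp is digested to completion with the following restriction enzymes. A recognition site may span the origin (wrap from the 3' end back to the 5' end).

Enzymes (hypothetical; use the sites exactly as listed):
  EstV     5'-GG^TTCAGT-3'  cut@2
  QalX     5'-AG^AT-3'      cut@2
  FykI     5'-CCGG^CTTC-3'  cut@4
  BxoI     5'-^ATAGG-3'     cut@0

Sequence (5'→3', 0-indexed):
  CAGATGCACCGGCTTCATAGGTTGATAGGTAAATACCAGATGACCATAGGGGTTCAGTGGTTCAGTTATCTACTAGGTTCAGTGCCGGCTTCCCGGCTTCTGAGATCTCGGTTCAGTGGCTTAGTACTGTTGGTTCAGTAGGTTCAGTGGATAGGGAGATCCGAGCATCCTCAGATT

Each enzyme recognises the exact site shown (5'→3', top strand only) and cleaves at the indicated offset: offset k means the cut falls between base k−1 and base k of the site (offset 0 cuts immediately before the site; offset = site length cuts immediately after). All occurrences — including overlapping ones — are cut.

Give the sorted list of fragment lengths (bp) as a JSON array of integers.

Per-enzyme occurrences:
  EstV GGTTCAGT/2: at [50, 58, 75, 109, 131, 140] ⇒ [52, 60, 77, 111, 133, 142]
  QalX AGAT/2: at [1, 37, 102, 156, 172] ⇒ [3, 39, 104, 158, 174]
  FykI CCGGCTTC/4: at [8, 84, 92] ⇒ [12, 88, 96]
  BxoI ATAGG/0: at [16, 24, 45, 150] ⇒ [16, 24, 45, 150]

Pooled cuts: [3, 12, 16, 24, 39, 45, 52, 60, 77, 88, 96, 104, 111, 133, 142, 150, 158, 174]

Fragments:
  3→12: 9 bp
  12→16: 4 bp
  16→24: 8 bp
  24→39: 15 bp
  39→45: 6 bp
  45→52: 7 bp
  52→60: 8 bp
  60→77: 17 bp
  77→88: 11 bp
  88→96: 8 bp
  96→104: 8 bp
  104→111: 7 bp
  111→133: 22 bp
  133→142: 9 bp
  142→150: 8 bp
  150→158: 8 bp
  158→174: 16 bp
  174→3 (wrap): 177-174+3 = 6 bp

[4,6,6,7,7,8,8,8,8,8,8,9,9,11,15,16,17,22]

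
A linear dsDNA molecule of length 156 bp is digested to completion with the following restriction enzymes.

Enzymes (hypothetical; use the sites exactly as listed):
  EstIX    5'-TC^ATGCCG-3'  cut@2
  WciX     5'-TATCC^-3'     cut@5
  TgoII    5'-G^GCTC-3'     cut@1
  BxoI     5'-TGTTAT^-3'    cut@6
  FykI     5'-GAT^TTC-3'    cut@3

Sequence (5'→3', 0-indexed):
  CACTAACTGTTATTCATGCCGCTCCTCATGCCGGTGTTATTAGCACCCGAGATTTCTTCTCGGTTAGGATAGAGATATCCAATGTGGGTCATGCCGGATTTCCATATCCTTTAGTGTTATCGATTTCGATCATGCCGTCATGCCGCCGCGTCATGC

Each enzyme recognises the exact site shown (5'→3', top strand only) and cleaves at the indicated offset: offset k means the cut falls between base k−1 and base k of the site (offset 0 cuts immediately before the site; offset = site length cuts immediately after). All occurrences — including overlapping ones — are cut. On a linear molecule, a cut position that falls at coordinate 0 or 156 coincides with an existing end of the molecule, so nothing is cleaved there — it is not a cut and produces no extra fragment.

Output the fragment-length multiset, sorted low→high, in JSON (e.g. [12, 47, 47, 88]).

[2,4,7,8,9,10,10,11,12,13,13,13,17,27]

Site scan:
  EstIX TCATGCCG/2: at [13, 25, 88, 129, 137] ⇒ [15, 27, 90, 131, 139]
  WciX TATCC/5: at [75, 104] ⇒ [80, 109]
  TgoII (GGCTC, off=1): no sites
  BxoI TGTTAT/6: at [7, 34, 114] ⇒ [13, 40, 120]
  FykI GATTTC/3: at [50, 96, 121] ⇒ [53, 99, 124]

All cut coordinates (distinct, sorted): [13, 15, 27, 40, 53, 80, 90, 99, 109, 120, 124, 131, 139]

Fragment lengths:
  [0,13): 13 bp
  [13,15): 2 bp
  [15,27): 12 bp
  [27,40): 13 bp
  [40,53): 13 bp
  [53,80): 27 bp
  [80,90): 10 bp
  [90,99): 9 bp
  [99,109): 10 bp
  [109,120): 11 bp
  [120,124): 4 bp
  [124,131): 7 bp
  [131,139): 8 bp
  [139,156): 17 bp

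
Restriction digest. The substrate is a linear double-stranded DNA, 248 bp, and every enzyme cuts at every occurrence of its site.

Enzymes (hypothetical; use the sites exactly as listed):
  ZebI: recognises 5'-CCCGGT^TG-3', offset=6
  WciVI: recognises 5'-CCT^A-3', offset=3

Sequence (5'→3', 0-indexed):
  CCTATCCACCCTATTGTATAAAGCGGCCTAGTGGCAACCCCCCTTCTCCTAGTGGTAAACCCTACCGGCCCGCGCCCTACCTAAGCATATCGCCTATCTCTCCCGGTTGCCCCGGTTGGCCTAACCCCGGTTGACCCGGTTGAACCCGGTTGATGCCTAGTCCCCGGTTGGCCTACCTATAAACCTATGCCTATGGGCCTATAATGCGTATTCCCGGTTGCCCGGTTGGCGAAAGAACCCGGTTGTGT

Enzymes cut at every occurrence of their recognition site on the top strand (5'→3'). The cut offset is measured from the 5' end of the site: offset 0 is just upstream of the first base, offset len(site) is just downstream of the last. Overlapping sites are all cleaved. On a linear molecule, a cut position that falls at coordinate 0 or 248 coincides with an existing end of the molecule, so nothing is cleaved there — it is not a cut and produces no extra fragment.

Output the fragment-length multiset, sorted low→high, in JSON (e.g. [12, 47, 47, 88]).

Per-enzyme occurrences:
  ZebI (CCCGGTTG, off=6): starts [101, 110, 125, 134, 144, 162, 212, 220, 237] → cuts [107, 116, 131, 140, 150, 168, 218, 226, 243]
  WciVI (CCTA, off=3): starts [0, 9, 26, 47, 60, 75, 79, 92, 119, 155, 171, 175, 183, 189, 197] → cuts [3, 12, 29, 50, 63, 78, 82, 95, 122, 158, 174, 178, 186, 192, 200]

Pooled cuts: [3, 12, 29, 50, 63, 78, 82, 95, 107, 116, 122, 131, 140, 150, 158, 168, 174, 178, 186, 192, 200, 218, 226, 243]

Fragments:
  [0,3): 3 bp
  [3,12): 9 bp
  [12,29): 17 bp
  [29,50): 21 bp
  [50,63): 13 bp
  [63,78): 15 bp
  [78,82): 4 bp
  [82,95): 13 bp
  [95,107): 12 bp
  [107,116): 9 bp
  [116,122): 6 bp
  [122,131): 9 bp
  [131,140): 9 bp
  [140,150): 10 bp
  [150,158): 8 bp
  [158,168): 10 bp
  [168,174): 6 bp
  [174,178): 4 bp
  [178,186): 8 bp
  [186,192): 6 bp
  [192,200): 8 bp
  [200,218): 18 bp
  [218,226): 8 bp
  [226,243): 17 bp
  [243,248): 5 bp

[3,4,4,5,6,6,6,8,8,8,8,9,9,9,9,10,10,12,13,13,15,17,17,18,21]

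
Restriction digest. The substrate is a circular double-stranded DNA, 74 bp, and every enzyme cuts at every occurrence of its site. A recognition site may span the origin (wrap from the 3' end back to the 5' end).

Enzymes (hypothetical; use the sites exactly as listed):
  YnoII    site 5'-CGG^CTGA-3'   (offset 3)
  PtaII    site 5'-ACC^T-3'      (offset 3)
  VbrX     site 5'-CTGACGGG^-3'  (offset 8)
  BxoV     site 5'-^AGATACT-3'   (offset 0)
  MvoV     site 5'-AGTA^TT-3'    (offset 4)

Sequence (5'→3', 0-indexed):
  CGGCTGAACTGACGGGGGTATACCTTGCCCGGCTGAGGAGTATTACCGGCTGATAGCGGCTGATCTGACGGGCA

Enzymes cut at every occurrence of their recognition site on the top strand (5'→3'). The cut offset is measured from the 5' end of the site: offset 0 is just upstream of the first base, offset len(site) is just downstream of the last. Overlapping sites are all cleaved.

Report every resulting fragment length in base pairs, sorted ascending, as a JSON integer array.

Scan for sites:
  YnoII CGGCTGA/3: at [0, 29, 46, 56] ⇒ [3, 32, 49, 59]
  PtaII ACCT/3: at [21] ⇒ [24]
  VbrX CTGACGGG/8: at [8, 64] ⇒ [16, 72]
  BxoV (AGATACT, off=0): no sites
  MvoV AGTATT/4: at [38] ⇒ [42]

All cut coordinates (distinct, sorted): [3, 16, 24, 32, 42, 49, 59, 72]

Fragment lengths:
  3→16: 13 bp
  16→24: 8 bp
  24→32: 8 bp
  32→42: 10 bp
  42→49: 7 bp
  49→59: 10 bp
  59→72: 13 bp
  72→3 (wrap): 74-72+3 = 5 bp

[5,7,8,8,10,10,13,13]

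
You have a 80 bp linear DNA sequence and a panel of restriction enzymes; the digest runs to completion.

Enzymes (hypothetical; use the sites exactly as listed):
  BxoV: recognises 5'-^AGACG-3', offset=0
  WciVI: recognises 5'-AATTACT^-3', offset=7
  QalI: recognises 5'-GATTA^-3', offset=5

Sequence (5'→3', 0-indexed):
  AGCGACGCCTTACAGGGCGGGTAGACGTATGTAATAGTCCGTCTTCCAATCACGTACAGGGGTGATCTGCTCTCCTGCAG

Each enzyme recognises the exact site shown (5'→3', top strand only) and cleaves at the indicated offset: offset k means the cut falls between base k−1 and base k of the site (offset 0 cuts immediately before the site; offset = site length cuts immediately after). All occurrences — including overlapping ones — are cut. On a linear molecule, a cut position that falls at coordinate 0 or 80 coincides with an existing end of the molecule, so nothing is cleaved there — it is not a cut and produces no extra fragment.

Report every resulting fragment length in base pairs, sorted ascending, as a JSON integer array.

[22,58]

Per-enzyme occurrences:
  BxoV AGACG/0: at [22] ⇒ [22]
  WciVI (AATTACT, off=7): no sites
  QalI (GATTA, off=5): no sites

Pooled cuts: [22]

Fragment lengths:
  [0,22): 22 bp
  [22,80): 58 bp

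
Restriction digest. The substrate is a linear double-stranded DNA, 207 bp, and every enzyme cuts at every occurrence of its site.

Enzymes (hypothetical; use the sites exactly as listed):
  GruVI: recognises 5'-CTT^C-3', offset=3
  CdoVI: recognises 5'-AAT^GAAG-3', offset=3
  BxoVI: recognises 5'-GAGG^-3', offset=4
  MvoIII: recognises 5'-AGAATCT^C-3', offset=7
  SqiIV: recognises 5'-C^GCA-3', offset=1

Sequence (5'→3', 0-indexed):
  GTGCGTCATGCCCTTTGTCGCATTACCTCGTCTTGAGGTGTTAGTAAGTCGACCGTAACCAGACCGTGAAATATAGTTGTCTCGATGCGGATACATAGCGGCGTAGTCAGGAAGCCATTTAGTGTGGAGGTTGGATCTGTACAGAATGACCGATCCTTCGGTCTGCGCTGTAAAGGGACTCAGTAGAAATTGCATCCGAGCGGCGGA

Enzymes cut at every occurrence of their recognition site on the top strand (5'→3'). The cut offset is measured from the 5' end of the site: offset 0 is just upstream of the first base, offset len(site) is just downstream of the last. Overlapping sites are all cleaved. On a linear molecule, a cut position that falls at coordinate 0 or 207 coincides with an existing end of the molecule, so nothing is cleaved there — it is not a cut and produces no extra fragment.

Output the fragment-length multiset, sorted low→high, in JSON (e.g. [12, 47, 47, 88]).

Scan for sites:
  GruVI (CTTC, off=3): starts [155] → cuts [158]
  CdoVI (AATGAAG, off=3): no sites
  BxoVI (GAGG, off=4): starts [34, 126] → cuts [38, 130]
  MvoIII (AGAATCTC, off=7): no sites
  SqiIV (CGCA, off=1): starts [18] → cuts [19]

Pooled cuts: [19, 38, 130, 158]

Fragments:
  [0,19): 19 bp
  [19,38): 19 bp
  [38,130): 92 bp
  [130,158): 28 bp
  [158,207): 49 bp

[19,19,28,49,92]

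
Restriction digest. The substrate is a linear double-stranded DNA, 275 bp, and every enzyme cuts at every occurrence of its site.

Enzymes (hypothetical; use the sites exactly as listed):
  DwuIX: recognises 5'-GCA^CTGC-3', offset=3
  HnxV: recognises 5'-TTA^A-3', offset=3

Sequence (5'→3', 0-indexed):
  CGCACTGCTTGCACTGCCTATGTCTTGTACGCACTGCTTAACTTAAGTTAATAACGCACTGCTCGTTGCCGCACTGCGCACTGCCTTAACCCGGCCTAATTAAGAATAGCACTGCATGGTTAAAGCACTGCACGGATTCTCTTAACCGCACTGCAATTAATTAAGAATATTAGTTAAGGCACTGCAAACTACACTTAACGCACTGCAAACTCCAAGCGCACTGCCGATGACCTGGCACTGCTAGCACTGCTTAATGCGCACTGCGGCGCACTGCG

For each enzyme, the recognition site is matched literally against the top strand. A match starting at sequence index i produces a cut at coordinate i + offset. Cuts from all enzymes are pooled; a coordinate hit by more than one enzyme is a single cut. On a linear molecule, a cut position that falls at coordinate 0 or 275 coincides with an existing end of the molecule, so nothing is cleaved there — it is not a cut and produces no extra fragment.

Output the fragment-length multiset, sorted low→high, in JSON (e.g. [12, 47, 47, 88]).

[4,4,5,5,5,5,5,5,6,7,7,7,7,8,8,9,9,9,9,10,11,13,14,15,16,17,17,18,20]

Per-enzyme occurrences:
  DwuIX GCACTGC/3: at [1, 10, 30, 55, 70, 77, 108, 124, 147, 178, 199, 217, 234, 243, 257, 267] ⇒ [4, 13, 33, 58, 73, 80, 111, 127, 150, 181, 202, 220, 237, 246, 260, 270]
  HnxV TTAA/3: at [37, 42, 47, 85, 99, 119, 141, 156, 160, 173, 194, 250] ⇒ [40, 45, 50, 88, 102, 122, 144, 159, 163, 176, 197, 253]

All cut coordinates (distinct, sorted): [4, 13, 33, 40, 45, 50, 58, 73, 80, 88, 102, 111, 122, 127, 144, 150, 159, 163, 176, 181, 197, 202, 220, 237, 246, 253, 260, 270]

Fragments:
  [0,4): 4 bp
  [4,13): 9 bp
  [13,33): 20 bp
  [33,40): 7 bp
  [40,45): 5 bp
  [45,50): 5 bp
  [50,58): 8 bp
  [58,73): 15 bp
  [73,80): 7 bp
  [80,88): 8 bp
  [88,102): 14 bp
  [102,111): 9 bp
  [111,122): 11 bp
  [122,127): 5 bp
  [127,144): 17 bp
  [144,150): 6 bp
  [150,159): 9 bp
  [159,163): 4 bp
  [163,176): 13 bp
  [176,181): 5 bp
  [181,197): 16 bp
  [197,202): 5 bp
  [202,220): 18 bp
  [220,237): 17 bp
  [237,246): 9 bp
  [246,253): 7 bp
  [253,260): 7 bp
  [260,270): 10 bp
  [270,275): 5 bp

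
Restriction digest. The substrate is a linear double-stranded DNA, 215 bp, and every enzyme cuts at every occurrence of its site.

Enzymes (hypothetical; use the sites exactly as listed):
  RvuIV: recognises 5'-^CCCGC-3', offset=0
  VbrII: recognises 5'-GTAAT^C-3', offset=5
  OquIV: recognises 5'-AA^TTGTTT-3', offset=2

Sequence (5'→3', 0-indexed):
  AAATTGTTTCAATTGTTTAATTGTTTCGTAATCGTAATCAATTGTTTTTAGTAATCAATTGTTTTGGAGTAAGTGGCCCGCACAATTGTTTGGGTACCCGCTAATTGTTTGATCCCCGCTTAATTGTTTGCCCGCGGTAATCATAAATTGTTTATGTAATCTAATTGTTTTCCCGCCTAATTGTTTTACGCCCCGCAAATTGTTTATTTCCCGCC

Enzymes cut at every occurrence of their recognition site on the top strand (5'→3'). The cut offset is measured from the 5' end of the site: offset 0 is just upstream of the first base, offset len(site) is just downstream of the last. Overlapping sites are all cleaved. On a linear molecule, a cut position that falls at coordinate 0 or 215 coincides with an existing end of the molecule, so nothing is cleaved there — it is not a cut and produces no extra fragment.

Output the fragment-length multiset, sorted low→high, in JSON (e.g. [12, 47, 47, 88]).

Scan for sites:
  RvuIV (CCCGC, off=0): starts [76, 96, 114, 130, 171, 191, 209] → cuts [76, 96, 114, 130, 171, 191, 209]
  VbrII (GTAATC, off=5): starts [27, 33, 50, 136, 155] → cuts [32, 38, 55, 141, 160]
  OquIV (AATTGTTT, off=2): starts [1, 10, 18, 39, 56, 83, 102, 121, 145, 162, 178, 197] → cuts [3, 12, 20, 41, 58, 85, 104, 123, 147, 164, 180, 199]

Pooled cuts: [3, 12, 20, 32, 38, 41, 55, 58, 76, 85, 96, 104, 114, 123, 130, 141, 147, 160, 164, 171, 180, 191, 199, 209]

Fragment lengths:
  [0,3): 3 bp
  [3,12): 9 bp
  [12,20): 8 bp
  [20,32): 12 bp
  [32,38): 6 bp
  [38,41): 3 bp
  [41,55): 14 bp
  [55,58): 3 bp
  [58,76): 18 bp
  [76,85): 9 bp
  [85,96): 11 bp
  [96,104): 8 bp
  [104,114): 10 bp
  [114,123): 9 bp
  [123,130): 7 bp
  [130,141): 11 bp
  [141,147): 6 bp
  [147,160): 13 bp
  [160,164): 4 bp
  [164,171): 7 bp
  [171,180): 9 bp
  [180,191): 11 bp
  [191,199): 8 bp
  [199,209): 10 bp
  [209,215): 6 bp

[3,3,3,4,6,6,6,7,7,8,8,8,9,9,9,9,10,10,11,11,11,12,13,14,18]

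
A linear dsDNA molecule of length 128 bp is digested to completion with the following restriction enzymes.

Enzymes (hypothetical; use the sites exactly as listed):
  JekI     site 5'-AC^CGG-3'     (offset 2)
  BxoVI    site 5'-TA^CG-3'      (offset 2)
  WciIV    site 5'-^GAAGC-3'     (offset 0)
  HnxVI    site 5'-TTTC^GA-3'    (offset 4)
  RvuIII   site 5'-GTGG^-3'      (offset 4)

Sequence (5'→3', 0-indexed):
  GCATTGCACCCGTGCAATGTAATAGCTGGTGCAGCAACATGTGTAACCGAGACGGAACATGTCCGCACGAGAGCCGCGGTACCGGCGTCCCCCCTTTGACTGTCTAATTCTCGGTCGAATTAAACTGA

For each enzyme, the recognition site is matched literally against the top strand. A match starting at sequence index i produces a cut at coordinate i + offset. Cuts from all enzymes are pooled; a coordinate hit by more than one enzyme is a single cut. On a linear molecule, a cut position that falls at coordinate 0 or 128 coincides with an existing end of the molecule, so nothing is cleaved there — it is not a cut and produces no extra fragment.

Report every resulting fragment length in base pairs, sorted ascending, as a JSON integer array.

[46,82]

Scan for sites:
  JekI (ACCGG, off=2): starts [80] → cuts [82]
  BxoVI (TACG, off=2): no sites
  WciIV (GAAGC, off=0): no sites
  HnxVI (TTTCGA, off=4): no sites
  RvuIII (GTGG, off=4): no sites

All cut coordinates (distinct, sorted): [82]

Fragment lengths:
  [0,82): 82 bp
  [82,128): 46 bp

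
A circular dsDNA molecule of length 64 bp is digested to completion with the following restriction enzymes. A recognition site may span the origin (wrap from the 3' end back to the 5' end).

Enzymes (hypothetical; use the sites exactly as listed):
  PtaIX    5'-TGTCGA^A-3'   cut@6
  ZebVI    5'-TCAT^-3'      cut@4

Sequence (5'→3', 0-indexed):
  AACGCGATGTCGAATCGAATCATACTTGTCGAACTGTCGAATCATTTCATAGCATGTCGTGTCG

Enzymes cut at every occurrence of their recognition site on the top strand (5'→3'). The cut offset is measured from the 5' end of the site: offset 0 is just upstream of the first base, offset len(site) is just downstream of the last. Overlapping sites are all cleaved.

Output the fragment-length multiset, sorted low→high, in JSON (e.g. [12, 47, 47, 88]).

[5,5,8,9,10,12,15]

Per-enzyme occurrences:
  PtaIX (TGTCGAA, off=6): starts [7, 26, 34, 59] → cuts [1, 13, 32, 40]
  ZebVI (TCAT, off=4): starts [19, 41, 46] → cuts [23, 45, 50]

All cut coordinates (distinct, sorted): [1, 13, 23, 32, 40, 45, 50]

Fragment lengths:
  1→13: 12 bp
  13→23: 10 bp
  23→32: 9 bp
  32→40: 8 bp
  40→45: 5 bp
  45→50: 5 bp
  50→1 (wrap): 64-50+1 = 15 bp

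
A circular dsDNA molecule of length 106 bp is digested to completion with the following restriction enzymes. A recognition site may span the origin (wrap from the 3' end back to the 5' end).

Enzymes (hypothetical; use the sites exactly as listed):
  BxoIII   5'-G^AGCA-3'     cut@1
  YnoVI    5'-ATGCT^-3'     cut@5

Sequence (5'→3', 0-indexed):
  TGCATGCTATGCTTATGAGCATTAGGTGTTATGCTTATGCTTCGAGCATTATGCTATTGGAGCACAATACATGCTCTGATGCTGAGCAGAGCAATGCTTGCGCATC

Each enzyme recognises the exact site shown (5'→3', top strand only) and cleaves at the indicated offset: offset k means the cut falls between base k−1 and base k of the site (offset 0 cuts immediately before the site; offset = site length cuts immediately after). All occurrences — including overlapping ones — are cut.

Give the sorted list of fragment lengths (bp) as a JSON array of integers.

Site scan:
  BxoIII (GAGCA, off=1): starts [16, 43, 59, 83, 88] → cuts [17, 44, 60, 84, 89]
  YnoVI (ATGCT, off=5): starts [3, 8, 30, 36, 50, 70, 78, 93] → cuts [8, 13, 35, 41, 55, 75, 83, 98]

Pooled cuts: [8, 13, 17, 35, 41, 44, 55, 60, 75, 83, 84, 89, 98]

Fragment lengths:
  8→13: 5 bp
  13→17: 4 bp
  17→35: 18 bp
  35→41: 6 bp
  41→44: 3 bp
  44→55: 11 bp
  55→60: 5 bp
  60→75: 15 bp
  75→83: 8 bp
  83→84: 1 bp
  84→89: 5 bp
  89→98: 9 bp
  98→8 (wrap): 106-98+8 = 16 bp

[1,3,4,5,5,5,6,8,9,11,15,16,18]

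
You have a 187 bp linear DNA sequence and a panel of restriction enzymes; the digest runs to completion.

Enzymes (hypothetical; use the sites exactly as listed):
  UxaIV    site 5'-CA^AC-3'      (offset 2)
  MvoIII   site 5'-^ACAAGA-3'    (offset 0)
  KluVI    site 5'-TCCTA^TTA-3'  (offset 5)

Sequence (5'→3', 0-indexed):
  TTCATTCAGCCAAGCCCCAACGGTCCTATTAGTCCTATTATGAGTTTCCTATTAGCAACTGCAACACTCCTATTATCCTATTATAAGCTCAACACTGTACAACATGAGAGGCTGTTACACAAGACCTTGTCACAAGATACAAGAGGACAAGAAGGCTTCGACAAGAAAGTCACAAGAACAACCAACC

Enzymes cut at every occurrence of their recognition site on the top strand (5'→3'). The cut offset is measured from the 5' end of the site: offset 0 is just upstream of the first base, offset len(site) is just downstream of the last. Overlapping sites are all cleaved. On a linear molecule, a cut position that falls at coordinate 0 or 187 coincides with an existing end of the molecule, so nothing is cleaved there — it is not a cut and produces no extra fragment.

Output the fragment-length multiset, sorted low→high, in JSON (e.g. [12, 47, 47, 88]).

Per-enzyme occurrences:
  UxaIV (CAAC, off=2): starts [17, 55, 61, 89, 99, 178, 182] → cuts [19, 57, 63, 91, 101, 180, 184]
  MvoIII (ACAAGA, off=0): starts [118, 131, 138, 146, 160, 171] → cuts [118, 131, 138, 146, 160, 171]
  KluVI (TCCTATTA, off=5): starts [23, 32, 46, 67, 75] → cuts [28, 37, 51, 72, 80]

All cut coordinates (distinct, sorted): [19, 28, 37, 51, 57, 63, 72, 80, 91, 101, 118, 131, 138, 146, 160, 171, 180, 184]

Fragments:
  [0,19): 19 bp
  [19,28): 9 bp
  [28,37): 9 bp
  [37,51): 14 bp
  [51,57): 6 bp
  [57,63): 6 bp
  [63,72): 9 bp
  [72,80): 8 bp
  [80,91): 11 bp
  [91,101): 10 bp
  [101,118): 17 bp
  [118,131): 13 bp
  [131,138): 7 bp
  [138,146): 8 bp
  [146,160): 14 bp
  [160,171): 11 bp
  [171,180): 9 bp
  [180,184): 4 bp
  [184,187): 3 bp

[3,4,6,6,7,8,8,9,9,9,9,10,11,11,13,14,14,17,19]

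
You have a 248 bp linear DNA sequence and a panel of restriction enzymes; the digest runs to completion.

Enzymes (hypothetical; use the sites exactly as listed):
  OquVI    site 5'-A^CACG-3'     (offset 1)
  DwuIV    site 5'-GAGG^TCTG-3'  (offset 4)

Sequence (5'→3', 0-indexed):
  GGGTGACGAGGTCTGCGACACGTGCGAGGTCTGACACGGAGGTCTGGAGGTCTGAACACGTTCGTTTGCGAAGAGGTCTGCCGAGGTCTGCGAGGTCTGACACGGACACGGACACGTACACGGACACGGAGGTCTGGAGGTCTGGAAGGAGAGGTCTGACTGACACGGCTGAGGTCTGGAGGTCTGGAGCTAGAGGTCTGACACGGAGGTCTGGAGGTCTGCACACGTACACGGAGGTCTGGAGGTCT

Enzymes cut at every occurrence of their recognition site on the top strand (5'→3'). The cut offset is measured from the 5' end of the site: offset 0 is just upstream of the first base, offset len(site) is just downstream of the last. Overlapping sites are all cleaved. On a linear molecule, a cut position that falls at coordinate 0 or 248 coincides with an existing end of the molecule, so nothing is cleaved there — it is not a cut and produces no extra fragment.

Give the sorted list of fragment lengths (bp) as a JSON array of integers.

Scan for sites:
  OquVI ACACG/1: at [17, 33, 55, 99, 105, 111, 117, 123, 162, 200, 222, 228] ⇒ [18, 34, 56, 100, 106, 112, 118, 124, 163, 201, 223, 229]
  DwuIV GAGGTCTG/4: at [7, 25, 38, 46, 72, 82, 91, 128, 136, 150, 170, 178, 192, 205, 213, 233] ⇒ [11, 29, 42, 50, 76, 86, 95, 132, 140, 154, 174, 182, 196, 209, 217, 237]

Pooled cuts: [11, 18, 29, 34, 42, 50, 56, 76, 86, 95, 100, 106, 112, 118, 124, 132, 140, 154, 163, 174, 182, 196, 201, 209, 217, 223, 229, 237]

Fragment lengths:
  [0,11): 11 bp
  [11,18): 7 bp
  [18,29): 11 bp
  [29,34): 5 bp
  [34,42): 8 bp
  [42,50): 8 bp
  [50,56): 6 bp
  [56,76): 20 bp
  [76,86): 10 bp
  [86,95): 9 bp
  [95,100): 5 bp
  [100,106): 6 bp
  [106,112): 6 bp
  [112,118): 6 bp
  [118,124): 6 bp
  [124,132): 8 bp
  [132,140): 8 bp
  [140,154): 14 bp
  [154,163): 9 bp
  [163,174): 11 bp
  [174,182): 8 bp
  [182,196): 14 bp
  [196,201): 5 bp
  [201,209): 8 bp
  [209,217): 8 bp
  [217,223): 6 bp
  [223,229): 6 bp
  [229,237): 8 bp
  [237,248): 11 bp

[5,5,5,6,6,6,6,6,6,6,7,8,8,8,8,8,8,8,8,9,9,10,11,11,11,11,14,14,20]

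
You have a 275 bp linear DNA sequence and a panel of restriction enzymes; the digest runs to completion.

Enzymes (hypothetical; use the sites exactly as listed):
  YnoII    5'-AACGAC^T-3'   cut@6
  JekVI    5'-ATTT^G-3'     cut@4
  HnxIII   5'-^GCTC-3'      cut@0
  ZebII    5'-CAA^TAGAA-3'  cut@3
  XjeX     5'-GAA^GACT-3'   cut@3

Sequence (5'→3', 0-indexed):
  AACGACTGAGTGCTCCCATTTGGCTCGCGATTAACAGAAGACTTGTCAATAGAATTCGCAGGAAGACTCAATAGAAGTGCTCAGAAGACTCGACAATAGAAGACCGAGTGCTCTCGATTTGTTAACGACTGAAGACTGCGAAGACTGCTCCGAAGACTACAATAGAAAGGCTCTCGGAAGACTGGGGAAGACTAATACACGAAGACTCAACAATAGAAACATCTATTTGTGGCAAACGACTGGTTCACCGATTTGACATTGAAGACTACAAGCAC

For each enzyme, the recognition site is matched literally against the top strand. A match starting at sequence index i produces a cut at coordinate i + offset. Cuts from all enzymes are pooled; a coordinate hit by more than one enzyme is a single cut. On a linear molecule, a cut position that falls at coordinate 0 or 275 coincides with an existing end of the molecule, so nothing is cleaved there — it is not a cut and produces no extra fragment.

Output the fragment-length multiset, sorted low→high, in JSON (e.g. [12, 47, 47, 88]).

Site scan:
  YnoII (AACGACT, off=6): starts [0, 123, 234] → cuts [6, 129, 240]
  JekVI (ATTTG, off=4): starts [17, 116, 224, 250] → cuts [21, 120, 228, 254]
  HnxIII (GCTC, off=0): starts [11, 22, 78, 109, 146, 169] → cuts [11, 22, 78, 109, 146, 169]
  ZebII (CAATAGAA, off=3): starts [46, 68, 93, 159, 210] → cuts [49, 71, 96, 162, 213]
  XjeX (GAAGACT, off=3): starts [36, 61, 83, 130, 139, 151, 176, 186, 200, 260] → cuts [39, 64, 86, 133, 142, 154, 179, 189, 203, 263]

Pooled cuts: [6, 11, 21, 22, 39, 49, 64, 71, 78, 86, 96, 109, 120, 129, 133, 142, 146, 154, 162, 169, 179, 189, 203, 213, 228, 240, 254, 263]

Fragment lengths:
  [0,6): 6 bp
  [6,11): 5 bp
  [11,21): 10 bp
  [21,22): 1 bp
  [22,39): 17 bp
  [39,49): 10 bp
  [49,64): 15 bp
  [64,71): 7 bp
  [71,78): 7 bp
  [78,86): 8 bp
  [86,96): 10 bp
  [96,109): 13 bp
  [109,120): 11 bp
  [120,129): 9 bp
  [129,133): 4 bp
  [133,142): 9 bp
  [142,146): 4 bp
  [146,154): 8 bp
  [154,162): 8 bp
  [162,169): 7 bp
  [169,179): 10 bp
  [179,189): 10 bp
  [189,203): 14 bp
  [203,213): 10 bp
  [213,228): 15 bp
  [228,240): 12 bp
  [240,254): 14 bp
  [254,263): 9 bp
  [263,275): 12 bp

[1,4,4,5,6,7,7,7,8,8,8,9,9,9,10,10,10,10,10,10,11,12,12,13,14,14,15,15,17]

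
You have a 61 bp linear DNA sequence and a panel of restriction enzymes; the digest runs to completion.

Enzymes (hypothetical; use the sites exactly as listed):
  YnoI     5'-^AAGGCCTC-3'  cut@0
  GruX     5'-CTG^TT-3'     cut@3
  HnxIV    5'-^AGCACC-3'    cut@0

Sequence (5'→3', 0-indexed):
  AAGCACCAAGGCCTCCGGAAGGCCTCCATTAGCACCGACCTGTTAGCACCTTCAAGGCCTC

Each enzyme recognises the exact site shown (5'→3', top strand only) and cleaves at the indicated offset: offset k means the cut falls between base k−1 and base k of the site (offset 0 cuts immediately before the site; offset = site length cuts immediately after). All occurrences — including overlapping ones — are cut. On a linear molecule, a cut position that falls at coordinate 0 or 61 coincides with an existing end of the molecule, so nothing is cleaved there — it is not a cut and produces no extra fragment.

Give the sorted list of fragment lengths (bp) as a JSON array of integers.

Per-enzyme occurrences:
  YnoI (AAGGCCTC, off=0): starts [7, 18, 53] → cuts [7, 18, 53]
  GruX (CTGTT, off=3): starts [39] → cuts [42]
  HnxIV (AGCACC, off=0): starts [1, 30, 44] → cuts [1, 30, 44]

Pooled cuts: [1, 7, 18, 30, 42, 44, 53]

Fragment lengths:
  [0,1): 1 bp
  [1,7): 6 bp
  [7,18): 11 bp
  [18,30): 12 bp
  [30,42): 12 bp
  [42,44): 2 bp
  [44,53): 9 bp
  [53,61): 8 bp

[1,2,6,8,9,11,12,12]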